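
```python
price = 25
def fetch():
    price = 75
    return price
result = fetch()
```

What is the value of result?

Step 1: Global price = 25.
Step 2: fetch() creates local price = 75, shadowing the global.
Step 3: Returns local price = 75. result = 75

The answer is 75.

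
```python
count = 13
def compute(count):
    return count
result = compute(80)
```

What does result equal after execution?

Step 1: Global count = 13.
Step 2: compute(80) takes parameter count = 80, which shadows the global.
Step 3: result = 80

The answer is 80.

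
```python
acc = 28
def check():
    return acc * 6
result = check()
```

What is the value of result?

Step 1: acc = 28 is defined globally.
Step 2: check() looks up acc from global scope = 28, then computes 28 * 6 = 168.
Step 3: result = 168

The answer is 168.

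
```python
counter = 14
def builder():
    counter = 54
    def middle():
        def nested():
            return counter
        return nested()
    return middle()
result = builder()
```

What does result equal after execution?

Step 1: builder() defines counter = 54. middle() and nested() have no local counter.
Step 2: nested() checks local (none), enclosing middle() (none), enclosing builder() and finds counter = 54.
Step 3: result = 54

The answer is 54.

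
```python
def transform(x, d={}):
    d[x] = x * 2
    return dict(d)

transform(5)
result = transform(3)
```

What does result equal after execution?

Step 1: Mutable default dict is shared across calls.
Step 2: First call adds 5: 10. Second call adds 3: 6.
Step 3: result = {5: 10, 3: 6}

The answer is {5: 10, 3: 6}.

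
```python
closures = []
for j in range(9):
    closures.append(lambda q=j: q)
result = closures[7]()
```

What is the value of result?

Step 1: Default argument q=j captures j's value at each iteration.
Step 2: closures[7] captured q = 7 when j was 7.
Step 3: result = 7

The answer is 7.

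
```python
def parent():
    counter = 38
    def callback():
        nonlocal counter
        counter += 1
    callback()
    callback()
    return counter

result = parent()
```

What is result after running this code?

Step 1: counter starts at 38.
Step 2: callback() is called 2 times, each adding 1.
Step 3: counter = 38 + 1 * 2 = 40

The answer is 40.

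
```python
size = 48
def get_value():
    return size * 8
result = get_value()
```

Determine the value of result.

Step 1: size = 48 is defined globally.
Step 2: get_value() looks up size from global scope = 48, then computes 48 * 8 = 384.
Step 3: result = 384

The answer is 384.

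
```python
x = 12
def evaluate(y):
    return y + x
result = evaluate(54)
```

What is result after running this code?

Step 1: x = 12 is defined globally.
Step 2: evaluate(54) uses parameter y = 54 and looks up x from global scope = 12.
Step 3: result = 54 + 12 = 66

The answer is 66.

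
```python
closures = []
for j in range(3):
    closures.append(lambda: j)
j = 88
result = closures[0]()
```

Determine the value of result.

Step 1: Lambdas capture the variable j by reference, not by value.
Step 2: After the loop, j is reassigned to 88.
Step 3: closures[0]() looks up the current j = 88. result = 88

The answer is 88.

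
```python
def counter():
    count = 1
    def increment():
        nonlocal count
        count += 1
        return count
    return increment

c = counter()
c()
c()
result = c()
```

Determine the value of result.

Step 1: counter() creates closure with count = 1.
Step 2: Each c() call increments count via nonlocal. After 3 calls: 1 + 3 = 4.
Step 3: result = 4

The answer is 4.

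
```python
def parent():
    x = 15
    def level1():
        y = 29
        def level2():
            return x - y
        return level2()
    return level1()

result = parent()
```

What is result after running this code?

Step 1: x = 15 in parent. y = 29 in level1.
Step 2: level2() reads x = 15 and y = 29 from enclosing scopes.
Step 3: result = 15 - 29 = -14

The answer is -14.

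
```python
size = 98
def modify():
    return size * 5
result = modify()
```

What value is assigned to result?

Step 1: size = 98 is defined globally.
Step 2: modify() looks up size from global scope = 98, then computes 98 * 5 = 490.
Step 3: result = 490

The answer is 490.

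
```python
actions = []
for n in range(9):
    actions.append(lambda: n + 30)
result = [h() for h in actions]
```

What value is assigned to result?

Step 1: All lambdas capture n by reference. After the loop, n = 8.
Step 2: Each call returns 8 + 30 = 38.
Step 3: result = [38, 38, 38, 38, 38, 38, 38, 38, 38]

The answer is [38, 38, 38, 38, 38, 38, 38, 38, 38].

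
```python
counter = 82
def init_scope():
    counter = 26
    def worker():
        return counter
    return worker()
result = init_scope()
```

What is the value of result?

Step 1: counter = 82 globally, but init_scope() defines counter = 26 locally.
Step 2: worker() looks up counter. Not in local scope, so checks enclosing scope (init_scope) and finds counter = 26.
Step 3: result = 26

The answer is 26.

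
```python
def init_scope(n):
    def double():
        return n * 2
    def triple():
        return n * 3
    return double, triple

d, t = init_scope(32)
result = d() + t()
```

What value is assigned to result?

Step 1: Both closures capture the same n = 32.
Step 2: d() = 32 * 2 = 64, t() = 32 * 3 = 96.
Step 3: result = 64 + 96 = 160

The answer is 160.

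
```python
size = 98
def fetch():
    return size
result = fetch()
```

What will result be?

Step 1: size = 98 is defined in the global scope.
Step 2: fetch() looks up size. No local size exists, so Python checks the global scope via LEGB rule and finds size = 98.
Step 3: result = 98

The answer is 98.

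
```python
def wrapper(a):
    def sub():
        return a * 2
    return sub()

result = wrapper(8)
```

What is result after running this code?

Step 1: wrapper(8) binds parameter a = 8.
Step 2: sub() accesses a = 8 from enclosing scope.
Step 3: result = 8 * 2 = 16

The answer is 16.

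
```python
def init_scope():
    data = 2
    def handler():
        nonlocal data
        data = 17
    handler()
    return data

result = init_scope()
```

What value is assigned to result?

Step 1: init_scope() sets data = 2.
Step 2: handler() uses nonlocal to reassign data = 17.
Step 3: result = 17

The answer is 17.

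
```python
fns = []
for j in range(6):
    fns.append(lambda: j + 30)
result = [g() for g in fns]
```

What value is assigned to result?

Step 1: All lambdas capture j by reference. After the loop, j = 5.
Step 2: Each call returns 5 + 30 = 35.
Step 3: result = [35, 35, 35, 35, 35, 35]

The answer is [35, 35, 35, 35, 35, 35].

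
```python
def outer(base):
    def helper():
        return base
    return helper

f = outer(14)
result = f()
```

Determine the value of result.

Step 1: outer(14) creates closure capturing base = 14.
Step 2: f() returns the captured base = 14.
Step 3: result = 14

The answer is 14.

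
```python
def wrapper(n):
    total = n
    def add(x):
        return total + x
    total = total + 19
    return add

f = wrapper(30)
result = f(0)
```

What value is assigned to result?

Step 1: wrapper(30) sets total = 30, then total = 30 + 19 = 49.
Step 2: Closures capture by reference, so add sees total = 49.
Step 3: f(0) returns 49 + 0 = 49

The answer is 49.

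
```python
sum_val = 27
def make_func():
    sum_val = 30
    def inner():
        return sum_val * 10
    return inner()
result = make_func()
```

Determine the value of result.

Step 1: make_func() shadows global sum_val with sum_val = 30.
Step 2: inner() finds sum_val = 30 in enclosing scope, computes 30 * 10 = 300.
Step 3: result = 300

The answer is 300.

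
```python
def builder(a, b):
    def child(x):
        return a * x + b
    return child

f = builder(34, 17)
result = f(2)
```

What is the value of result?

Step 1: builder(34, 17) captures a = 34, b = 17.
Step 2: f(2) computes 34 * 2 + 17 = 85.
Step 3: result = 85

The answer is 85.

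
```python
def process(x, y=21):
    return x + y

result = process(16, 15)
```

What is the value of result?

Step 1: process(16, 15) overrides default y with 15.
Step 2: Returns 16 + 15 = 31.
Step 3: result = 31

The answer is 31.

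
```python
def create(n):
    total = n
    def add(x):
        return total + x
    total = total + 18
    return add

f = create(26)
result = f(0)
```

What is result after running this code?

Step 1: create(26) sets total = 26, then total = 26 + 18 = 44.
Step 2: Closures capture by reference, so add sees total = 44.
Step 3: f(0) returns 44 + 0 = 44

The answer is 44.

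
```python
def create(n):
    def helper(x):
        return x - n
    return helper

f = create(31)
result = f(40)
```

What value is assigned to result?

Step 1: create(31) creates a closure capturing n = 31.
Step 2: f(40) computes 40 - 31 = 9.
Step 3: result = 9

The answer is 9.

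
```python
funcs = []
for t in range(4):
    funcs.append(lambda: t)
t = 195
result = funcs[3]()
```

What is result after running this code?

Step 1: Lambdas capture the variable t by reference, not by value.
Step 2: After the loop, t is reassigned to 195.
Step 3: funcs[3]() looks up the current t = 195. result = 195

The answer is 195.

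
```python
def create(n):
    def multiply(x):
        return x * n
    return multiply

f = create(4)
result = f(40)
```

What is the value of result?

Step 1: create(4) returns multiply closure with n = 4.
Step 2: f(40) computes 40 * 4 = 160.
Step 3: result = 160

The answer is 160.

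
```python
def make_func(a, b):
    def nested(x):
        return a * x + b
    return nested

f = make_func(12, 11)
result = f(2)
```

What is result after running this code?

Step 1: make_func(12, 11) captures a = 12, b = 11.
Step 2: f(2) computes 12 * 2 + 11 = 35.
Step 3: result = 35

The answer is 35.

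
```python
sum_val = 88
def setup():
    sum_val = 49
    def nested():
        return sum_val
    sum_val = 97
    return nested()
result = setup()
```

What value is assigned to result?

Step 1: setup() sets sum_val = 49, then later sum_val = 97.
Step 2: nested() is called after sum_val is reassigned to 97. Closures capture variables by reference, not by value.
Step 3: result = 97

The answer is 97.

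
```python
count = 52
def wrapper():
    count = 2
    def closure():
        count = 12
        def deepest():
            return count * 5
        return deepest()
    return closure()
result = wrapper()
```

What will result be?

Step 1: deepest() looks up count through LEGB: not local, finds count = 12 in enclosing closure().
Step 2: Returns 12 * 5 = 60.
Step 3: result = 60

The answer is 60.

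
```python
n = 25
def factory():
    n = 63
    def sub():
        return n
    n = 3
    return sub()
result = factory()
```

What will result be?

Step 1: factory() sets n = 63, then later n = 3.
Step 2: sub() is called after n is reassigned to 3. Closures capture variables by reference, not by value.
Step 3: result = 3

The answer is 3.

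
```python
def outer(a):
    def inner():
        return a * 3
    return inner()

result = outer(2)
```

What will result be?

Step 1: outer(2) binds parameter a = 2.
Step 2: inner() accesses a = 2 from enclosing scope.
Step 3: result = 2 * 3 = 6

The answer is 6.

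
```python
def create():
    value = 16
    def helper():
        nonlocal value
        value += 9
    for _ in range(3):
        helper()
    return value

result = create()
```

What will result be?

Step 1: value = 16.
Step 2: helper() is called 3 times in a loop, each adding 9 via nonlocal.
Step 3: value = 16 + 9 * 3 = 43

The answer is 43.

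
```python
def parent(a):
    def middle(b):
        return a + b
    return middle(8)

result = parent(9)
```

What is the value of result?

Step 1: parent(9) passes a = 9.
Step 2: middle(8) has b = 8, reads a = 9 from enclosing.
Step 3: result = 9 + 8 = 17

The answer is 17.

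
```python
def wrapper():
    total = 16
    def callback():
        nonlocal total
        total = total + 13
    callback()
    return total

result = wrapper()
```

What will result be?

Step 1: wrapper() sets total = 16.
Step 2: callback() uses nonlocal to modify total in wrapper's scope: total = 16 + 13 = 29.
Step 3: wrapper() returns the modified total = 29

The answer is 29.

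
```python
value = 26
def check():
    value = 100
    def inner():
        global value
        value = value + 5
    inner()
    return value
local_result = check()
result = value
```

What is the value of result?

Step 1: Global value = 26. check() creates local value = 100.
Step 2: inner() declares global value and adds 5: global value = 26 + 5 = 31.
Step 3: check() returns its local value = 100 (unaffected by inner).
Step 4: result = global value = 31

The answer is 31.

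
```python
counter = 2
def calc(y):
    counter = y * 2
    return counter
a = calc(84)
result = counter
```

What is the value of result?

Step 1: Global counter = 2.
Step 2: calc(84) creates local counter = 84 * 2 = 168.
Step 3: Global counter unchanged because no global keyword. result = 2

The answer is 2.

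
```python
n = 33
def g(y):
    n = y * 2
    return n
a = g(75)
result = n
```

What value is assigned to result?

Step 1: Global n = 33.
Step 2: g(75) creates local n = 75 * 2 = 150.
Step 3: Global n unchanged because no global keyword. result = 33

The answer is 33.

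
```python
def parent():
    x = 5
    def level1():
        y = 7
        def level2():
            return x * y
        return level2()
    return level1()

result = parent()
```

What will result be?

Step 1: x = 5 in parent. y = 7 in level1.
Step 2: level2() reads x = 5 and y = 7 from enclosing scopes.
Step 3: result = 5 * 7 = 35

The answer is 35.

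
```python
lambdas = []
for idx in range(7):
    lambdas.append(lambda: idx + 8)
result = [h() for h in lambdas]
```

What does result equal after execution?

Step 1: All lambdas capture idx by reference. After the loop, idx = 6.
Step 2: Each call returns 6 + 8 = 14.
Step 3: result = [14, 14, 14, 14, 14, 14, 14]

The answer is [14, 14, 14, 14, 14, 14, 14].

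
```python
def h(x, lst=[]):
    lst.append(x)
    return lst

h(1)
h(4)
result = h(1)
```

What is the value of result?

Step 1: Mutable default argument gotcha! The list [] is created once.
Step 2: Each call appends to the SAME list: [1], [1, 4], [1, 4, 1].
Step 3: result = [1, 4, 1]

The answer is [1, 4, 1].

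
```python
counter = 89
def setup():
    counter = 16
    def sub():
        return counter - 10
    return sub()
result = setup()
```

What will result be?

Step 1: setup() shadows global counter with counter = 16.
Step 2: sub() finds counter = 16 in enclosing scope, computes 16 - 10 = 6.
Step 3: result = 6

The answer is 6.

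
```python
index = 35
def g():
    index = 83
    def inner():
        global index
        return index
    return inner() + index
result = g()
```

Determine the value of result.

Step 1: Global index = 35. g() shadows with local index = 83.
Step 2: inner() uses global keyword, so inner() returns global index = 35.
Step 3: g() returns 35 + 83 = 118

The answer is 118.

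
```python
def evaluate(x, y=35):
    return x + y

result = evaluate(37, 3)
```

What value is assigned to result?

Step 1: evaluate(37, 3) overrides default y with 3.
Step 2: Returns 37 + 3 = 40.
Step 3: result = 40

The answer is 40.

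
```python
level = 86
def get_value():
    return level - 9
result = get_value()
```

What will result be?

Step 1: level = 86 is defined globally.
Step 2: get_value() looks up level from global scope = 86, then computes 86 - 9 = 77.
Step 3: result = 77

The answer is 77.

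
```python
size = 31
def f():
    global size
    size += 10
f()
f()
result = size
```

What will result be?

Step 1: size = 31.
Step 2: First f(): size = 31 + 10 = 41.
Step 3: Second f(): size = 41 + 10 = 51. result = 51

The answer is 51.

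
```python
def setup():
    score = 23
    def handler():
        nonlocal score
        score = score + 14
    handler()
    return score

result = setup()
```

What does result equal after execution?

Step 1: setup() sets score = 23.
Step 2: handler() uses nonlocal to modify score in setup's scope: score = 23 + 14 = 37.
Step 3: setup() returns the modified score = 37

The answer is 37.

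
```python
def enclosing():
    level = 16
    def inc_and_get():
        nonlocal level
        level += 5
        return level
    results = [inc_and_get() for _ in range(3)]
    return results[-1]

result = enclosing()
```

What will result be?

Step 1: level = 16.
Step 2: Three calls to inc_and_get(), each adding 5.
Step 3: Last value = 16 + 5 * 3 = 31

The answer is 31.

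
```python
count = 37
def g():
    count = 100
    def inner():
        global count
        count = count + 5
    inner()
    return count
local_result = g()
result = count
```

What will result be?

Step 1: Global count = 37. g() creates local count = 100.
Step 2: inner() declares global count and adds 5: global count = 37 + 5 = 42.
Step 3: g() returns its local count = 100 (unaffected by inner).
Step 4: result = global count = 42

The answer is 42.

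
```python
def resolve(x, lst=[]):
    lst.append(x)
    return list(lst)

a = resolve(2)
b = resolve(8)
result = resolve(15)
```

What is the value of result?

Step 1: Default list is shared. list() creates copies for return values.
Step 2: Internal list grows: [2] -> [2, 8] -> [2, 8, 15].
Step 3: result = [2, 8, 15]

The answer is [2, 8, 15].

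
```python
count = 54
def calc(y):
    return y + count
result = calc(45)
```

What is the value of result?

Step 1: count = 54 is defined globally.
Step 2: calc(45) uses parameter y = 45 and looks up count from global scope = 54.
Step 3: result = 45 + 54 = 99

The answer is 99.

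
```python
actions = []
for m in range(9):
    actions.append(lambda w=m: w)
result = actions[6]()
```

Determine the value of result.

Step 1: Default argument w=m captures m's value at each iteration.
Step 2: actions[6] captured w = 6 when m was 6.
Step 3: result = 6

The answer is 6.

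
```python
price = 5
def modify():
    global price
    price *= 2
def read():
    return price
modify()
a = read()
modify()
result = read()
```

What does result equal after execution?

Step 1: price = 5.
Step 2: First modify(): price = 5 * 2 = 10.
Step 3: Second modify(): price = 10 * 2 = 20.
Step 4: read() returns 20

The answer is 20.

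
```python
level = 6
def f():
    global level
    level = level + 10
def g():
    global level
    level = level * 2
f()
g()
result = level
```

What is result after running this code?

Step 1: level = 6.
Step 2: f() adds 10: level = 6 + 10 = 16.
Step 3: g() doubles: level = 16 * 2 = 32.
Step 4: result = 32

The answer is 32.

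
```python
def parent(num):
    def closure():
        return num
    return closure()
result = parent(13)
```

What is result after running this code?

Step 1: parent(13) binds parameter num = 13.
Step 2: closure() looks up num in enclosing scope and finds the parameter num = 13.
Step 3: result = 13

The answer is 13.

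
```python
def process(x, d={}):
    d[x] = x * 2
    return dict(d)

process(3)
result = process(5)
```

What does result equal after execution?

Step 1: Mutable default dict is shared across calls.
Step 2: First call adds 3: 6. Second call adds 5: 10.
Step 3: result = {3: 6, 5: 10}

The answer is {3: 6, 5: 10}.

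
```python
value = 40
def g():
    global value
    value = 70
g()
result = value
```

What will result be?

Step 1: value = 40 globally.
Step 2: g() declares global value and sets it to 70.
Step 3: After g(), global value = 70. result = 70

The answer is 70.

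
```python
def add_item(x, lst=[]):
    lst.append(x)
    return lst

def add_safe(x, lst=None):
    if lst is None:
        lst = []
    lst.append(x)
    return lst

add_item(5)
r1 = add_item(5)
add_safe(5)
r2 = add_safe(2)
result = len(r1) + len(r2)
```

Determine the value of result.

Step 1: add_item shares mutable default: after 2 calls, lst = [5, 5], len = 2.
Step 2: add_safe creates fresh list each time: r2 = [2], len = 1.
Step 3: result = 2 + 1 = 3

The answer is 3.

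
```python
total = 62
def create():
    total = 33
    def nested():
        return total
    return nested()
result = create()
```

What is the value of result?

Step 1: total = 62 globally, but create() defines total = 33 locally.
Step 2: nested() looks up total. Not in local scope, so checks enclosing scope (create) and finds total = 33.
Step 3: result = 33

The answer is 33.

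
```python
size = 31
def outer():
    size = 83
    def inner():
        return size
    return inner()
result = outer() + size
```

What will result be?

Step 1: Global size = 31. outer() shadows with size = 83.
Step 2: inner() returns enclosing size = 83. outer() = 83.
Step 3: result = 83 + global size (31) = 114

The answer is 114.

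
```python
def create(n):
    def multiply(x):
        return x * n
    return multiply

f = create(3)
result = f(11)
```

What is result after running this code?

Step 1: create(3) returns multiply closure with n = 3.
Step 2: f(11) computes 11 * 3 = 33.
Step 3: result = 33

The answer is 33.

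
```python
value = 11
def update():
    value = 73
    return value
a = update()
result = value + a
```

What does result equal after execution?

Step 1: Global value = 11. update() returns local value = 73.
Step 2: a = 73. Global value still = 11.
Step 3: result = 11 + 73 = 84

The answer is 84.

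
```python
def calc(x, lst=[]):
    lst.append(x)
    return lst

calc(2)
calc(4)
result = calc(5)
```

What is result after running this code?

Step 1: Mutable default argument gotcha! The list [] is created once.
Step 2: Each call appends to the SAME list: [2], [2, 4], [2, 4, 5].
Step 3: result = [2, 4, 5]

The answer is [2, 4, 5].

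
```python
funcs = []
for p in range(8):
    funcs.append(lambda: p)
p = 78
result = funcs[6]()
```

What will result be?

Step 1: Lambdas capture the variable p by reference, not by value.
Step 2: After the loop, p is reassigned to 78.
Step 3: funcs[6]() looks up the current p = 78. result = 78

The answer is 78.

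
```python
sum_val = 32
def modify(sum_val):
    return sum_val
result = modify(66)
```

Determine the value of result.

Step 1: Global sum_val = 32.
Step 2: modify(66) takes parameter sum_val = 66, which shadows the global.
Step 3: result = 66

The answer is 66.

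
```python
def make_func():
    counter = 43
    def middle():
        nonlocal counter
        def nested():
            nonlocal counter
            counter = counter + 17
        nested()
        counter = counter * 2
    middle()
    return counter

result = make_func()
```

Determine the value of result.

Step 1: counter = 43.
Step 2: nested() adds 17: counter = 43 + 17 = 60.
Step 3: middle() doubles: counter = 60 * 2 = 120.
Step 4: result = 120

The answer is 120.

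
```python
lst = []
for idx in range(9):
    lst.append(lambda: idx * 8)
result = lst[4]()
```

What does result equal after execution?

Step 1: All lambdas reference the same variable idx (late binding).
Step 2: After the loop, idx = 8. Every lambda returns idx * 8.
Step 3: lst[4]() = 8 * 8 = 64

The answer is 64.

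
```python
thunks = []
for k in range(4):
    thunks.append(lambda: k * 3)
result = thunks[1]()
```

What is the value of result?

Step 1: All lambdas reference the same variable k (late binding).
Step 2: After the loop, k = 3. Every lambda returns k * 3.
Step 3: thunks[1]() = 3 * 3 = 9

The answer is 9.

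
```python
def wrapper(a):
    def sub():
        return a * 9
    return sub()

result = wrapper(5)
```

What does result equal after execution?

Step 1: wrapper(5) binds parameter a = 5.
Step 2: sub() accesses a = 5 from enclosing scope.
Step 3: result = 5 * 9 = 45

The answer is 45.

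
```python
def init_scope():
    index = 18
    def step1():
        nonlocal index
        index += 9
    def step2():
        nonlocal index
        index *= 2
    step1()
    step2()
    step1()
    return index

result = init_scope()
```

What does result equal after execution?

Step 1: index = 18.
Step 2: step1(): index = 18 + 9 = 27.
Step 3: step2(): index = 27 * 2 = 54.
Step 4: step1(): index = 54 + 9 = 63. result = 63

The answer is 63.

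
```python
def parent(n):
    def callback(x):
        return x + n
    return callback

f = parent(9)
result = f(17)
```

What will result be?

Step 1: parent(9) creates a closure that captures n = 9.
Step 2: f(17) calls the closure with x = 17, returning 17 + 9 = 26.
Step 3: result = 26

The answer is 26.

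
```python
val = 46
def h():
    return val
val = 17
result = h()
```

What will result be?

Step 1: val is first set to 46, then reassigned to 17.
Step 2: h() is called after the reassignment, so it looks up the current global val = 17.
Step 3: result = 17

The answer is 17.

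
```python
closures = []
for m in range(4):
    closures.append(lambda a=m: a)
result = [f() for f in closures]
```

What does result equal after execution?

Step 1: Default arg a=m captures m at each iteration.
Step 2: Each lambda has its own default: 0, 1, ..., 3.
Step 3: result = [0, 1, 2, 3]

The answer is [0, 1, 2, 3].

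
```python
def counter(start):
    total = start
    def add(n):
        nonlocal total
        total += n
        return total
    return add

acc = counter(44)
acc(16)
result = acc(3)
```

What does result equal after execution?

Step 1: counter(44) creates closure with total = 44.
Step 2: First acc(16): total = 44 + 16 = 60.
Step 3: Second acc(3): total = 60 + 3 = 63. result = 63

The answer is 63.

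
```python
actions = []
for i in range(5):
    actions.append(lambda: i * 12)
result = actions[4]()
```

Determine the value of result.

Step 1: All lambdas reference the same variable i (late binding).
Step 2: After the loop, i = 4. Every lambda returns i * 12.
Step 3: actions[4]() = 4 * 12 = 48

The answer is 48.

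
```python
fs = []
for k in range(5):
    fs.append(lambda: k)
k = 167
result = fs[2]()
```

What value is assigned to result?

Step 1: Lambdas capture the variable k by reference, not by value.
Step 2: After the loop, k is reassigned to 167.
Step 3: fs[2]() looks up the current k = 167. result = 167

The answer is 167.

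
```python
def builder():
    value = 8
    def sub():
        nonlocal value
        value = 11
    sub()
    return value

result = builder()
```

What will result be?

Step 1: builder() sets value = 8.
Step 2: sub() uses nonlocal to reassign value = 11.
Step 3: result = 11

The answer is 11.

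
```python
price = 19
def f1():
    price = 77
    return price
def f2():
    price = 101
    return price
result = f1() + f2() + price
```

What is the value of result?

Step 1: Each function shadows global price with its own local.
Step 2: f1() returns 77, f2() returns 101.
Step 3: Global price = 19 is unchanged. result = 77 + 101 + 19 = 197

The answer is 197.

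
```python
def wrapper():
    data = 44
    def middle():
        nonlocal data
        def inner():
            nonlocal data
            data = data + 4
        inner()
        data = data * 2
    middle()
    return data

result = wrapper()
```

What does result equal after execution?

Step 1: data = 44.
Step 2: inner() adds 4: data = 44 + 4 = 48.
Step 3: middle() doubles: data = 48 * 2 = 96.
Step 4: result = 96

The answer is 96.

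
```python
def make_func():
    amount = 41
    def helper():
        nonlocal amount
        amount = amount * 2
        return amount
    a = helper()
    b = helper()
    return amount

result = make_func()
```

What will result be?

Step 1: amount starts at 41.
Step 2: First helper(): amount = 41 * 2 = 82.
Step 3: Second helper(): amount = 82 * 2 = 164.
Step 4: result = 164

The answer is 164.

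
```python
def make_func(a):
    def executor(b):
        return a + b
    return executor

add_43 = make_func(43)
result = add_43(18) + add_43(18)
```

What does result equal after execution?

Step 1: add_43 captures a = 43.
Step 2: add_43(18) = 43 + 18 = 61, called twice.
Step 3: result = 61 + 61 = 122

The answer is 122.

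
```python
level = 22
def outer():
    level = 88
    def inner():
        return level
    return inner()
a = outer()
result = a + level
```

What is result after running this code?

Step 1: outer() has local level = 88. inner() reads from enclosing.
Step 2: outer() returns 88. Global level = 22 unchanged.
Step 3: result = 88 + 22 = 110

The answer is 110.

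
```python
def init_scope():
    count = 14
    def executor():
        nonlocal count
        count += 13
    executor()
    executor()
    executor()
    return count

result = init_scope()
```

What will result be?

Step 1: count starts at 14.
Step 2: executor() is called 3 times, each adding 13.
Step 3: count = 14 + 13 * 3 = 53

The answer is 53.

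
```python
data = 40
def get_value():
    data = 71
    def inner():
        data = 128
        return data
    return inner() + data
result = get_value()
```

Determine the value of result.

Step 1: get_value() has local data = 71. inner() has local data = 128.
Step 2: inner() returns its local data = 128.
Step 3: get_value() returns 128 + its own data (71) = 199

The answer is 199.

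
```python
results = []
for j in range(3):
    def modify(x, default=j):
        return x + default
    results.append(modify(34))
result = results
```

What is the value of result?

Step 1: Default argument default=j is evaluated at function definition time.
Step 2: Each iteration creates modify with default = current j value.
Step 3: modify(34) returns 34 + default. results = [34, 35, 36]

The answer is [34, 35, 36].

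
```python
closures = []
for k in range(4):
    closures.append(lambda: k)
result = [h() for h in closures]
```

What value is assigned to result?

Step 1: All 4 lambdas share the same variable k.
Step 2: After the loop, k = 3.
Step 3: Each call returns 3. result = [3, 3, 3, 3]

The answer is [3, 3, 3, 3].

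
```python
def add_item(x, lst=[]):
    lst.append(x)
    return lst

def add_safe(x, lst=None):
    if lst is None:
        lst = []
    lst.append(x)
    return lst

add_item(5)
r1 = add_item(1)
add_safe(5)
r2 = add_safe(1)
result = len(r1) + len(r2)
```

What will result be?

Step 1: add_item shares mutable default: after 2 calls, lst = [5, 1], len = 2.
Step 2: add_safe creates fresh list each time: r2 = [1], len = 1.
Step 3: result = 2 + 1 = 3

The answer is 3.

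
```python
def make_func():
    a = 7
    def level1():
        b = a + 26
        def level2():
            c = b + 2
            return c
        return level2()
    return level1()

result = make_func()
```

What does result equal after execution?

Step 1: a = 7. b = a + 26 = 33.
Step 2: c = b + 2 = 33 + 2 = 35.
Step 3: result = 35

The answer is 35.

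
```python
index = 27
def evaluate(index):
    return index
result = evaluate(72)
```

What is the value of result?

Step 1: Global index = 27.
Step 2: evaluate(72) takes parameter index = 72, which shadows the global.
Step 3: result = 72

The answer is 72.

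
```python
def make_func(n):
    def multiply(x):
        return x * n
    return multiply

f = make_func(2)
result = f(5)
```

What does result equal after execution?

Step 1: make_func(2) returns multiply closure with n = 2.
Step 2: f(5) computes 5 * 2 = 10.
Step 3: result = 10

The answer is 10.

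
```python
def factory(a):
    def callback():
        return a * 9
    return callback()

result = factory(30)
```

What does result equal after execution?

Step 1: factory(30) binds parameter a = 30.
Step 2: callback() accesses a = 30 from enclosing scope.
Step 3: result = 30 * 9 = 270

The answer is 270.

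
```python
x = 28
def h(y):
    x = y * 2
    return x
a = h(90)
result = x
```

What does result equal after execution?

Step 1: Global x = 28.
Step 2: h(90) creates local x = 90 * 2 = 180.
Step 3: Global x unchanged because no global keyword. result = 28

The answer is 28.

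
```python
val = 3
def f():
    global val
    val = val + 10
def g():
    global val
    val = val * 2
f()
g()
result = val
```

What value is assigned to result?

Step 1: val = 3.
Step 2: f() adds 10: val = 3 + 10 = 13.
Step 3: g() doubles: val = 13 * 2 = 26.
Step 4: result = 26

The answer is 26.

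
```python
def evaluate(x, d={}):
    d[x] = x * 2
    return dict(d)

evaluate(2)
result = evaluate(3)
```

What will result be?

Step 1: Mutable default dict is shared across calls.
Step 2: First call adds 2: 4. Second call adds 3: 6.
Step 3: result = {2: 4, 3: 6}

The answer is {2: 4, 3: 6}.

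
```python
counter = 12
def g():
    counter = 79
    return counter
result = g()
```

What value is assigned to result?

Step 1: Global counter = 12.
Step 2: g() creates local counter = 79, shadowing the global.
Step 3: Returns local counter = 79. result = 79

The answer is 79.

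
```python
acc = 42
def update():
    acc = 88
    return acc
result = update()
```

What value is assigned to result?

Step 1: Global acc = 42.
Step 2: update() creates local acc = 88, shadowing the global.
Step 3: Returns local acc = 88. result = 88

The answer is 88.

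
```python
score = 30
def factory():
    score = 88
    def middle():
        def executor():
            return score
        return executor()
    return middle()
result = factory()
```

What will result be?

Step 1: factory() defines score = 88. middle() and executor() have no local score.
Step 2: executor() checks local (none), enclosing middle() (none), enclosing factory() and finds score = 88.
Step 3: result = 88

The answer is 88.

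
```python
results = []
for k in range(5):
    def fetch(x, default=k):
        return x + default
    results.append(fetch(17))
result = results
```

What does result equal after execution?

Step 1: Default argument default=k is evaluated at function definition time.
Step 2: Each iteration creates fetch with default = current k value.
Step 3: fetch(17) returns 17 + default. results = [17, 18, 19, 20, 21]

The answer is [17, 18, 19, 20, 21].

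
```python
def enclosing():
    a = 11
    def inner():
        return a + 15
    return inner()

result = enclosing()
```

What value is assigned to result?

Step 1: enclosing() defines a = 11.
Step 2: inner() reads a = 11 from enclosing scope, returns 11 + 15 = 26.
Step 3: result = 26

The answer is 26.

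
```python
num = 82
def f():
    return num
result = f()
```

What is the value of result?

Step 1: num = 82 is defined in the global scope.
Step 2: f() looks up num. No local num exists, so Python checks the global scope via LEGB rule and finds num = 82.
Step 3: result = 82

The answer is 82.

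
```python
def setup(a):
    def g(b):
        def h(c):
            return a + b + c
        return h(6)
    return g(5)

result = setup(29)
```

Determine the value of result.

Step 1: a = 29, b = 5, c = 6 across three nested scopes.
Step 2: h() accesses all three via LEGB rule.
Step 3: result = 29 + 5 + 6 = 40

The answer is 40.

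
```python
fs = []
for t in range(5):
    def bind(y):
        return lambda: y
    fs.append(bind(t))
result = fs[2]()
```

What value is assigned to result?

Step 1: bind(t) creates a new scope capturing y = t at call time.
Step 2: fs[2] = bind(2), so its lambda captures y = 2.
Step 3: result = 2 (closure factory fixes late binding)

The answer is 2.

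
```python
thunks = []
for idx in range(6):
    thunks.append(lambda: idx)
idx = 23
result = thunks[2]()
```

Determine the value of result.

Step 1: Lambdas capture the variable idx by reference, not by value.
Step 2: After the loop, idx is reassigned to 23.
Step 3: thunks[2]() looks up the current idx = 23. result = 23

The answer is 23.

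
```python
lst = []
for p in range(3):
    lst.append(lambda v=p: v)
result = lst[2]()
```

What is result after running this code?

Step 1: Default argument v=p captures p's value at each iteration.
Step 2: lst[2] captured v = 2 when p was 2.
Step 3: result = 2

The answer is 2.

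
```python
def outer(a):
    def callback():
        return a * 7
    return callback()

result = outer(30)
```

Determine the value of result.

Step 1: outer(30) binds parameter a = 30.
Step 2: callback() accesses a = 30 from enclosing scope.
Step 3: result = 30 * 7 = 210

The answer is 210.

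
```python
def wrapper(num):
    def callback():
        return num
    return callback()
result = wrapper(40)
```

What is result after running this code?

Step 1: wrapper(40) binds parameter num = 40.
Step 2: callback() looks up num in enclosing scope and finds the parameter num = 40.
Step 3: result = 40

The answer is 40.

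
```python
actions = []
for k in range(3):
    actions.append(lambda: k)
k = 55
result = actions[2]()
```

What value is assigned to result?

Step 1: Lambdas capture the variable k by reference, not by value.
Step 2: After the loop, k is reassigned to 55.
Step 3: actions[2]() looks up the current k = 55. result = 55

The answer is 55.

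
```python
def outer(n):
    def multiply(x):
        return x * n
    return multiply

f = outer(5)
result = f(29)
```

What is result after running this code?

Step 1: outer(5) returns multiply closure with n = 5.
Step 2: f(29) computes 29 * 5 = 145.
Step 3: result = 145

The answer is 145.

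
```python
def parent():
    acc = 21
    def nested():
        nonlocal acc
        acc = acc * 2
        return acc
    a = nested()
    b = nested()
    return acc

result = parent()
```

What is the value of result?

Step 1: acc starts at 21.
Step 2: First nested(): acc = 21 * 2 = 42.
Step 3: Second nested(): acc = 42 * 2 = 84.
Step 4: result = 84

The answer is 84.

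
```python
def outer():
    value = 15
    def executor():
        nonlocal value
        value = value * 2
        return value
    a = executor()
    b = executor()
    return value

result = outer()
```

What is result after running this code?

Step 1: value starts at 15.
Step 2: First executor(): value = 15 * 2 = 30.
Step 3: Second executor(): value = 30 * 2 = 60.
Step 4: result = 60

The answer is 60.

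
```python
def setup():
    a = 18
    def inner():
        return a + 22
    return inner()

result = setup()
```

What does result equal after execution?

Step 1: setup() defines a = 18.
Step 2: inner() reads a = 18 from enclosing scope, returns 18 + 22 = 40.
Step 3: result = 40

The answer is 40.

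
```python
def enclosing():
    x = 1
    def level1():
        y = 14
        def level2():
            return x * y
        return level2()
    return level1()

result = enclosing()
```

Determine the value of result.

Step 1: x = 1 in enclosing. y = 14 in level1.
Step 2: level2() reads x = 1 and y = 14 from enclosing scopes.
Step 3: result = 1 * 14 = 14

The answer is 14.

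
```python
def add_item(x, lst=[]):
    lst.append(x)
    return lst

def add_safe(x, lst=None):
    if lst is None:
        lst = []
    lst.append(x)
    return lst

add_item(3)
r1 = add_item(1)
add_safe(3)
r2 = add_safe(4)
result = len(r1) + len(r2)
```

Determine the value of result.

Step 1: add_item shares mutable default: after 2 calls, lst = [3, 1], len = 2.
Step 2: add_safe creates fresh list each time: r2 = [4], len = 1.
Step 3: result = 2 + 1 = 3

The answer is 3.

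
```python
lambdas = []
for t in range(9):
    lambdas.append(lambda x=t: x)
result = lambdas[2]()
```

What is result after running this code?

Step 1: Default argument x=t captures t's value at each iteration.
Step 2: lambdas[2] captured x = 2 when t was 2.
Step 3: result = 2

The answer is 2.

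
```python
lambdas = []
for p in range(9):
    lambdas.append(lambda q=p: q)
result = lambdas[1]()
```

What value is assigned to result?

Step 1: Default argument q=p captures p's value at each iteration.
Step 2: lambdas[1] captured q = 1 when p was 1.
Step 3: result = 1

The answer is 1.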